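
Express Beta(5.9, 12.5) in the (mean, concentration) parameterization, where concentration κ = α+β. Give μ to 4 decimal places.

μ = 0.3207, κ = 18.4

κ = α+β = 5.9+12.5 = 18.4; μ = α/κ = 5.9/18.4 = 0.3207.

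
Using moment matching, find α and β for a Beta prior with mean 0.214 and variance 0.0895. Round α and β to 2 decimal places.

By moment matching, α+β = μ(1−μ)/σ² − 1 = (0.214·0.786)/0.0895 − 1 = 1.8794 − 1 = 0.8794.
Since α/(α+β) = μ, α = 0.214·0.8794 = 0.19 and β = 0.786·0.8794 = 0.69.

α = 0.19, β = 0.69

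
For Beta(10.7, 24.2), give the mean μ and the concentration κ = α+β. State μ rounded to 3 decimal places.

κ = α+β = 10.7+24.2 = 34.9; μ = α/κ = 10.7/34.9 = 0.307.

μ = 0.307, κ = 34.9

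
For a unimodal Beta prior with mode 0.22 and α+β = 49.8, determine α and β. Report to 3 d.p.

α = 11.516, β = 38.284

For α,β>1 the mode is (α−1)/(α+β−2), so α = mode·(κ−2)+1 = 0.22×47.8+1 = 11.516.
And β = (1−mode)·(κ−2)+1 = 0.78×47.8+1 = 38.284.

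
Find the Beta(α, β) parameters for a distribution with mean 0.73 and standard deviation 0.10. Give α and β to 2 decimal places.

α = 13.66, β = 5.05

σ² = 0.10² = 0.0100.
With s = α+β, Var = μ(1−μ)/(s+1), so s+1 = (0.73×0.27)/0.0100 = 19.7100 and s = 18.7100.
α = μs = 13.66, β = (1−μ)s = 5.05.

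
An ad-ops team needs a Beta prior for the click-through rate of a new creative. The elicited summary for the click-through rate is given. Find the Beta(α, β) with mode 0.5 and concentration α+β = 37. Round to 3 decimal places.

For α,β>1 the mode is (α−1)/(α+β−2), so α = mode·(κ−2)+1 = 0.5×35+1 = 18.500.
And β = (1−mode)·(κ−2)+1 = 0.5×35+1 = 18.500.

α = 18.500, β = 18.500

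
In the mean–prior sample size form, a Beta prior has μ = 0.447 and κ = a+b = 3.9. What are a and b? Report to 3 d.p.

a = 1.743, b = 2.157

Split κ in proportion μ : (1−μ): a = 0.447·3.9 = 1.743, b = 3.9 − 1.743 = 2.157.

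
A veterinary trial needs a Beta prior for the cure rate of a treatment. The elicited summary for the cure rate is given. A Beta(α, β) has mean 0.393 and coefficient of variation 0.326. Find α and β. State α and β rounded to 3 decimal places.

σ = CV·μ = 0.326×0.393 = 0.12812, so σ² = 0.016414.
s+1 = μ(1−μ)/σ² = 0.238551/0.016414 = 14.5332, so s = α+β = 13.5332.
α = μs = 5.319, β = (1−μ)s = 8.215.

α = 5.319, β = 8.215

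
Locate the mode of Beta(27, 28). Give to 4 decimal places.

0.4906

With α,β > 1, mode = (α−1)/(α+β−2) = 26/53 = 0.4906.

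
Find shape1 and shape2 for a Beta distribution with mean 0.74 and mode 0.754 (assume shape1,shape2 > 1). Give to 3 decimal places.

Let s = shape1+shape2. Mean gives shape1 = μs = 0.74s; mode gives (shape1−1)/(s−2) = 0.754.
Substituting: 0.74s − 1 = 0.754(s−2) = 0.754s − 1.508, so -0.014s = -0.508 and s = 36.2857.
Then shape1 = 0.74×36.2857 = 26.851 and shape2 = s−shape1 = 9.434.

shape1 = 26.851, shape2 = 9.434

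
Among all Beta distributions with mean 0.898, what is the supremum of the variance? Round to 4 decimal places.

0.0916

For fixed mean μ the Beta variance is μ(1−μ)/(α+β+1), increasing as α+β decreases.
Its least upper bound (not attained) is μ(1−μ) = 0.898·0.102 = 0.0916.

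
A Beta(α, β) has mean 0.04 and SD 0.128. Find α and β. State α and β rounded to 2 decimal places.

α = 0.05, β = 1.29

First σ² = 0.016384. Setting α = μn, β = (1−μ)n with n = α+β,
μ(1−μ)/(n+1) = 0.016384 ⇒ n+1 = 0.0384/0.016384 = 2.3438 ⇒ n = 1.3438.
Hence α = 0.04×1.3438 = 0.05, β = 0.96×1.3438 = 1.29.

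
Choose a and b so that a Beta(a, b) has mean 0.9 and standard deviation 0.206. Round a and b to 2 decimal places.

a = 1.01, b = 0.11

First σ² = 0.042436. Setting a = μn, b = (1−μ)n with n = a+b,
μ(1−μ)/(n+1) = 0.042436 ⇒ n+1 = 0.09/0.042436 = 2.1208 ⇒ n = 1.1208.
Hence a = 0.9×1.1208 = 1.01, b = 0.1×1.1208 = 0.11.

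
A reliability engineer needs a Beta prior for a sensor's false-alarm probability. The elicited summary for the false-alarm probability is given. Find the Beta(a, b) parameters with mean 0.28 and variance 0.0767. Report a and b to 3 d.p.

a = 0.456, b = 1.172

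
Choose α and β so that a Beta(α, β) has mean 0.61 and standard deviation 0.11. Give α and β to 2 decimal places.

α = 11.38, β = 7.28

First σ² = 0.0121. Setting α = μn, β = (1−μ)n with n = α+β,
μ(1−μ)/(n+1) = 0.0121 ⇒ n+1 = 0.2379/0.0121 = 19.6612 ⇒ n = 18.6612.
Hence α = 0.61×18.6612 = 11.38, β = 0.39×18.6612 = 7.28.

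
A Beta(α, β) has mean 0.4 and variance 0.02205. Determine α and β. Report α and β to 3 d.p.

Let s = α+β. The Beta variance is μ(1−μ)/(s+1).
So s+1 = μ(1−μ)/σ² = (0.4×0.6)/0.02205 = 0.24/0.02205 = 10.8844, giving s = 9.8844.
Then α = μs = 0.4×9.8844 = 3.954 and β = (1−μ)s = 0.6×9.8844 = 5.931.

α = 3.954, β = 5.931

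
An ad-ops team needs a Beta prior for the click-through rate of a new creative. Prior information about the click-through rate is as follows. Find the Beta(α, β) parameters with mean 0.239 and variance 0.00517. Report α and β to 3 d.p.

Write ν = α+β; then α = μν and Var = μ(1−μ)/(ν+1).
ν = μ(1−μ)/Var − 1 = 0.181879/0.00517 − 1 = 34.1797.
α = 0.239·34.1797 = 8.169, β = 0.761·34.1797 = 26.011.

α = 8.169, β = 26.011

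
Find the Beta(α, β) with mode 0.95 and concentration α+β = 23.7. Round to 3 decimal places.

Mode = (α−1)/(κ−2) with κ = α+β, so α−1 = 0.95·21.7 = 20.615.
α = 21.615; β = κ − α = 2.085.

α = 21.615, β = 2.085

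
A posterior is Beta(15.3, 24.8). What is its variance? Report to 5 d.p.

0.00574

Var = αβ/[(α+β)²(α+β+1)] = (15.3×24.8)/(40.1²×41.1) = 379.44/66089.211 = 0.00574.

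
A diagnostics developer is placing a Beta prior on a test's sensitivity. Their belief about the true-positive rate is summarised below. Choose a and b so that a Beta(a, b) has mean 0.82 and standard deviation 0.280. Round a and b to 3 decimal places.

a = 0.724, b = 0.159

Variance = 0.280² = 0.078400. The moment-matching identity a+b = μ(1−μ)/Var − 1 gives
a+b = 0.1476/0.078400 − 1 = 0.8827, so a = μ·0.8827 = 0.724 and b = (1−μ)·0.8827 = 0.159.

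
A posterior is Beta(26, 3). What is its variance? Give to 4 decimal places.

Var = αβ/[(α+β)²(α+β+1)] = (26×3)/(29²×30) = 78/25230 = 0.0031.

0.0031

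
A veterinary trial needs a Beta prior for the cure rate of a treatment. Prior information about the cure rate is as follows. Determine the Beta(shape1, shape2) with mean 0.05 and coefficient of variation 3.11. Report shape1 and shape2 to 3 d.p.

shape1 = 0.048, shape2 = 0.916

σ = CV·μ = 3.11×0.05 = 0.15550, so σ² = 0.024180.
s+1 = μ(1−μ)/σ² = 0.0475/0.024180 = 1.9644, so s = shape1+shape2 = 0.9644.
shape1 = μs = 0.048, shape2 = (1−μ)s = 0.916.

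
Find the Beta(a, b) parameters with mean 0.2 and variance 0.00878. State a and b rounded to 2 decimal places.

a = 3.44, b = 13.78

Let s = a+b. The Beta variance is μ(1−μ)/(s+1).
So s+1 = μ(1−μ)/σ² = (0.2×0.8)/0.00878 = 0.16/0.00878 = 18.2232, giving s = 17.2232.
Then a = μs = 0.2×17.2232 = 3.44 and b = (1−μ)s = 0.8×17.2232 = 13.78.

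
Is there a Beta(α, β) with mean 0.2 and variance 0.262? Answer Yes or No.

No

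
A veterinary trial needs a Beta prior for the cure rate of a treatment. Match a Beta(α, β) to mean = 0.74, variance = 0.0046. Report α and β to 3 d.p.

α = 30.211, β = 10.615

By moment matching, α+β = μ(1−μ)/σ² − 1 = (0.74·0.26)/0.0046 − 1 = 41.8261 − 1 = 40.8261.
Since α/(α+β) = μ, α = 0.74·40.8261 = 30.211 and β = 0.26·40.8261 = 10.615.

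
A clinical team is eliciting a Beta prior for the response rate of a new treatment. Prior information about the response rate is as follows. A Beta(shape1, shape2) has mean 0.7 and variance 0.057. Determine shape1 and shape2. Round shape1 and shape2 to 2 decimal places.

Write ν = shape1+shape2; then shape1 = μν and Var = μ(1−μ)/(ν+1).
ν = μ(1−μ)/Var − 1 = 0.21/0.057 − 1 = 2.6842.
shape1 = 0.7·2.6842 = 1.88, shape2 = 0.3·2.6842 = 0.81.

shape1 = 1.88, shape2 = 0.81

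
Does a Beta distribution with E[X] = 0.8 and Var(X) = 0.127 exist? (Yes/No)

The Beta variance bound is σ² < μ(1−μ).
Here μ(1−μ) = 0.8×0.2 = 0.16, and 0.127 < 0.16.

Yes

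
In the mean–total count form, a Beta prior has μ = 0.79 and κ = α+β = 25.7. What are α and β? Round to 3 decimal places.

α = 20.303, β = 5.397

α = μκ = 0.79×25.7 = 20.303 and β = (1−μ)κ = 0.21×25.7 = 5.397.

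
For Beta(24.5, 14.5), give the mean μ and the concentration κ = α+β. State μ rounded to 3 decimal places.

κ = α+β = 24.5+14.5 = 39.0; μ = α/κ = 24.5/39.0 = 0.628.

μ = 0.628, κ = 39.0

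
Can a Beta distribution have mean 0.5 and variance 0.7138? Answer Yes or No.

For any Beta, Var(X) < E[X]·(1−E[X]).
Here μ(1−μ) = 0.5×0.5 = 0.25, and 0.7138 ≥ 0.25.

No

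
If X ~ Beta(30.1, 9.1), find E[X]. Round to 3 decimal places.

0.768

The Beta mean is α/(α+β) = 30.1/(30.1+9.1) = 0.768.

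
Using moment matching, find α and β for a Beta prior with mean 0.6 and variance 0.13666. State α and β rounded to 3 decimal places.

α = 0.454, β = 0.302

Let s = α+β. The Beta variance is μ(1−μ)/(s+1).
So s+1 = μ(1−μ)/σ² = (0.6×0.4)/0.13666 = 0.24/0.13666 = 1.7562, giving s = 0.7562.
Then α = μs = 0.6×0.7562 = 0.454 and β = (1−μ)s = 0.4×0.7562 = 0.302.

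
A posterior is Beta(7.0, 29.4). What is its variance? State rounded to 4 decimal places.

Var = αβ/[(α+β)²(α+β+1)] = (7.0×29.4)/(36.4²×37.4) = 205.80/49553.504 = 0.0042.

0.0042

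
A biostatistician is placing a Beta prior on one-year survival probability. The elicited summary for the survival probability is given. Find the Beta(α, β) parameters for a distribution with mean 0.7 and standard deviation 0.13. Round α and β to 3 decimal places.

α = 7.998, β = 3.428

σ² = 0.13² = 0.0169.
With s = α+β, Var = μ(1−μ)/(s+1), so s+1 = (0.7×0.3)/0.0169 = 12.4260 and s = 11.4260.
α = μs = 7.998, β = (1−μ)s = 3.428.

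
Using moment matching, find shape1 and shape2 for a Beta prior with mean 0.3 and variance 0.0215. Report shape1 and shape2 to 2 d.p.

By moment matching, shape1+shape2 = μ(1−μ)/σ² − 1 = (0.3·0.7)/0.0215 − 1 = 9.7674 − 1 = 8.7674.
Since shape1/(shape1+shape2) = μ, shape1 = 0.3·8.7674 = 2.63 and shape2 = 0.7·8.7674 = 6.14.

shape1 = 2.63, shape2 = 6.14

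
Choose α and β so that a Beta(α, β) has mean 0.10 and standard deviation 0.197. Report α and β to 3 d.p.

Variance = 0.197² = 0.038809. The moment-matching identity α+β = μ(1−μ)/Var − 1 gives
α+β = 0.0900/0.038809 − 1 = 1.3190, so α = μ·1.3190 = 0.132 and β = (1−μ)·1.3190 = 1.187.

α = 0.132, β = 1.187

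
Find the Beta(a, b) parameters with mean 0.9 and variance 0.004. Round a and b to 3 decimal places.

a = 19.350, b = 2.150

Write ν = a+b; then a = μν and Var = μ(1−μ)/(ν+1).
ν = μ(1−μ)/Var − 1 = 0.09/0.004 − 1 = 21.5000.
a = 0.9·21.5000 = 19.350, b = 0.1·21.5000 = 2.150.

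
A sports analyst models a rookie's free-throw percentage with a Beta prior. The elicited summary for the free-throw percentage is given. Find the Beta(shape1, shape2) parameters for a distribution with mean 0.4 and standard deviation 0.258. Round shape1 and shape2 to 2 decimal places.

σ² = 0.258² = 0.066564.
With s = shape1+shape2, Var = μ(1−μ)/(s+1), so s+1 = (0.4×0.6)/0.066564 = 3.6056 and s = 2.6056.
shape1 = μs = 1.04, shape2 = (1−μ)s = 1.56.

shape1 = 1.04, shape2 = 1.56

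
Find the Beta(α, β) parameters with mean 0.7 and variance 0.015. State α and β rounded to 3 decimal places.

Let s = α+β. The Beta variance is μ(1−μ)/(s+1).
So s+1 = μ(1−μ)/σ² = (0.7×0.3)/0.015 = 0.21/0.015 = 14.0000, giving s = 13.0000.
Then α = μs = 0.7×13.0000 = 9.100 and β = (1−μ)s = 0.3×13.0000 = 3.900.

α = 9.100, β = 3.900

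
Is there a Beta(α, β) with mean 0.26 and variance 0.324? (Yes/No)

No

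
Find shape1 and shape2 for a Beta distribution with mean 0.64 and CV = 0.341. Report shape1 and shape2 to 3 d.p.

shape1 = 2.456, shape2 = 1.381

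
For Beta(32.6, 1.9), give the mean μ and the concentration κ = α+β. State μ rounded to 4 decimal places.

μ = 0.9449, κ = 34.5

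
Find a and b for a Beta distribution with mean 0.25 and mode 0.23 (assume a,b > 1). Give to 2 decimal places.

a = 6.75, b = 20.25

Let s = a+b. Mean gives a = μs = 0.25s; mode gives (a−1)/(s−2) = 0.23.
Substituting: 0.25s − 1 = 0.23(s−2) = 0.23s − 0.46, so 0.02s = 0.54 and s = 27.0000.
Then a = 0.25×27.0000 = 6.75 and b = s−a = 20.25.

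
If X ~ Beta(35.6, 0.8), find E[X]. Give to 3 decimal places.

The Beta mean is α/(α+β) = 35.6/(35.6+0.8) = 0.978.

0.978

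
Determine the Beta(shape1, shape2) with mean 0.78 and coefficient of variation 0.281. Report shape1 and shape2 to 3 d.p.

shape1 = 2.006, shape2 = 0.566

Var = (CV·μ)² = (0.281×0.78)² = 0.048040.
shape1+shape2 = μ(1−μ)/Var − 1 = 0.1716/0.048040 − 1 = 2.5720.
Thus shape1 = 0.78·2.5720 = 2.006 and shape2 = 0.22·2.5720 = 0.566.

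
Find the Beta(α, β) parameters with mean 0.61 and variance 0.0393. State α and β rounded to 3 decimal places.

α = 3.083, β = 1.971

Write ν = α+β; then α = μν and Var = μ(1−μ)/(ν+1).
ν = μ(1−μ)/Var − 1 = 0.2379/0.0393 − 1 = 5.0534.
α = 0.61·5.0534 = 3.083, β = 0.39·5.0534 = 1.971.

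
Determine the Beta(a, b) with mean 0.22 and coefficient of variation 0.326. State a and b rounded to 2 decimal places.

Var = (CV·μ)² = (0.326×0.22)² = 0.005144.
a+b = μ(1−μ)/Var − 1 = 0.1716/0.005144 − 1 = 32.3608.
Thus a = 0.22·32.3608 = 7.12 and b = 0.78·32.3608 = 25.24.

a = 7.12, b = 25.24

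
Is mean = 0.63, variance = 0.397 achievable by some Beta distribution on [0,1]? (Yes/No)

No

For any Beta, Var(X) < E[X]·(1−E[X]).
Here μ(1−μ) = 0.63×0.37 = 0.2331, and 0.397 ≥ 0.2331.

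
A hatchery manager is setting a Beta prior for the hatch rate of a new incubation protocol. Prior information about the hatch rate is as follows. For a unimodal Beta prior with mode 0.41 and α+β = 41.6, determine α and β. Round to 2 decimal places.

α = 17.24, β = 24.36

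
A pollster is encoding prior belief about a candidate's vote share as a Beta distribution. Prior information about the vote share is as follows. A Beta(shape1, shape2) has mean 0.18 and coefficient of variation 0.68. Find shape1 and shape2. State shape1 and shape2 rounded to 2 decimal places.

shape1 = 1.59, shape2 = 7.26

σ = CV·μ = 0.68×0.18 = 0.12240, so σ² = 0.014982.
s+1 = μ(1−μ)/σ² = 0.1476/0.014982 = 9.8520, so s = shape1+shape2 = 8.8520.
shape1 = μs = 1.59, shape2 = (1−μ)s = 7.26.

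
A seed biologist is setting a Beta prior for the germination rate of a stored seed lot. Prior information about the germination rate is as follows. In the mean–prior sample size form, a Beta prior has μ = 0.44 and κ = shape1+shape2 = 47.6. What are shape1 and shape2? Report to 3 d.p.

Split κ in proportion μ : (1−μ): shape1 = 0.44·47.6 = 20.944, shape2 = 47.6 − 20.944 = 26.656.

shape1 = 20.944, shape2 = 26.656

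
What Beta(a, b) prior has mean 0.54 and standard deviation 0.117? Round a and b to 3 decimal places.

First σ² = 0.013689. Setting a = μn, b = (1−μ)n with n = a+b,
μ(1−μ)/(n+1) = 0.013689 ⇒ n+1 = 0.2484/0.013689 = 18.1460 ⇒ n = 17.1460.
Hence a = 0.54×17.1460 = 9.259, b = 0.46×17.1460 = 7.887.

a = 9.259, b = 7.887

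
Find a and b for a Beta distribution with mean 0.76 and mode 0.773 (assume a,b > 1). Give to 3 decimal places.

With s = a+b: μ = a/s and mode = (a−1)/(s−2). Eliminating a = μs,
μs − 1 = m(s−2) ⇒ s(μ−m) = 1−2m ⇒ s = -0.546/-0.013 = 42.0000.
So a = μs = 31.920, b = (1−μ)s = 10.080.

a = 31.920, b = 10.080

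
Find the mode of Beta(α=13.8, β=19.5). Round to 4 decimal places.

0.4089

The density x^(α−1)(1−x)^(β−1) is maximised at (α−1)/(α+β−2) = 12.8/31.3 = 0.4089.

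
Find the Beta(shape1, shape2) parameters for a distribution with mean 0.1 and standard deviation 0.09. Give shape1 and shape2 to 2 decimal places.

First σ² = 0.0081. Setting shape1 = μn, shape2 = (1−μ)n with n = shape1+shape2,
μ(1−μ)/(n+1) = 0.0081 ⇒ n+1 = 0.09/0.0081 = 11.1111 ⇒ n = 10.1111.
Hence shape1 = 0.1×10.1111 = 1.01, shape2 = 0.9×10.1111 = 9.10.

shape1 = 1.01, shape2 = 9.10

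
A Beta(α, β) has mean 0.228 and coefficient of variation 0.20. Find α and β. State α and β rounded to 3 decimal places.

Var = (CV·μ)² = (0.20×0.228)² = 0.002079.
α+β = μ(1−μ)/Var − 1 = 0.176016/0.002079 − 1 = 83.6491.
Thus α = 0.228·83.6491 = 19.072 and β = 0.772·83.6491 = 64.577.

α = 19.072, β = 64.577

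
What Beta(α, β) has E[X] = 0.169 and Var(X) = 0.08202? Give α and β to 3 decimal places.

Write ν = α+β; then α = μν and Var = μ(1−μ)/(ν+1).
ν = μ(1−μ)/Var − 1 = 0.140439/0.08202 − 1 = 0.7123.
α = 0.169·0.7123 = 0.120, β = 0.831·0.7123 = 0.592.

α = 0.120, β = 0.592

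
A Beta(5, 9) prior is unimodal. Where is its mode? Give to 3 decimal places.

With α,β > 1, mode = (α−1)/(α+β−2) = 4/12 = 0.333.

0.333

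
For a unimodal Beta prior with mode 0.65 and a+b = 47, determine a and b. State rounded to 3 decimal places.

Mode = (a−1)/(κ−2) with κ = a+b, so a−1 = 0.65·45 = 29.250.
a = 30.250; b = κ − a = 16.750.

a = 30.250, b = 16.750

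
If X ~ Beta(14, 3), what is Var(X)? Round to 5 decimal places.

α+β = 17 and αβ = 42, so Var = αβ/[(α+β)²(α+β+1)] = 42/5202 = 0.00807.

0.00807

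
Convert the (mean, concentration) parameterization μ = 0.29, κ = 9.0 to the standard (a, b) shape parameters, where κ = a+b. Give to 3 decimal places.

a = 2.610, b = 6.390

a = μκ = 0.29×9.0 = 2.610 and b = (1−μ)κ = 0.71×9.0 = 6.390.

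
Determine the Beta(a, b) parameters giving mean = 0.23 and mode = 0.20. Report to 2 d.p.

a = 4.60, b = 15.40

With s = a+b: μ = a/s and mode = (a−1)/(s−2). Eliminating a = μs,
μs − 1 = m(s−2) ⇒ s(μ−m) = 1−2m ⇒ s = 0.60/0.03 = 20.0000.
So a = μs = 4.60, b = (1−μ)s = 15.40.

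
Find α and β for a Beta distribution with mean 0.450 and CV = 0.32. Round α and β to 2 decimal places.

α = 4.92, β = 6.01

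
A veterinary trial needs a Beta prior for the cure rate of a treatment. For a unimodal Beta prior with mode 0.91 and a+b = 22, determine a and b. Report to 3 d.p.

Since the density peak of Beta(a,b) is at (a−1)/(a+b−2),
a = 1 + 0.91(22−2) = 19.200 and b = 22 − 19.200 = 2.800.

a = 19.200, b = 2.800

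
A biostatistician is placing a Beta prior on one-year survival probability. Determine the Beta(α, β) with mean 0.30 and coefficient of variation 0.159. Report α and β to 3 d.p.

Var = (CV·μ)² = (0.159×0.30)² = 0.002275.
α+β = μ(1−μ)/Var − 1 = 0.2100/0.002275 − 1 = 91.2959.
Thus α = 0.30·91.2959 = 27.389 and β = 0.70·91.2959 = 63.907.

α = 27.389, β = 63.907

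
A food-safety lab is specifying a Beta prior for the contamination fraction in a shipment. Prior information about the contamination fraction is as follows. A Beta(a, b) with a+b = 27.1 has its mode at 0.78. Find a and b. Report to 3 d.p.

a = 20.578, b = 6.522

Mode = (a−1)/(κ−2) with κ = a+b, so a−1 = 0.78·25.1 = 19.578.
a = 20.578; b = κ − a = 6.522.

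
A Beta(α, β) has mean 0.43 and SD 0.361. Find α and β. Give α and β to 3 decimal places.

α = 0.379, β = 0.502

First σ² = 0.130321. Setting α = μn, β = (1−μ)n with n = α+β,
μ(1−μ)/(n+1) = 0.130321 ⇒ n+1 = 0.2451/0.130321 = 1.8807 ⇒ n = 0.8807.
Hence α = 0.43×0.8807 = 0.379, β = 0.57×0.8807 = 0.502.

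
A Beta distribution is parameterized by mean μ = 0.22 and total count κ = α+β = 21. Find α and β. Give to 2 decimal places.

α = 4.62, β = 16.38

Split κ in proportion μ : (1−μ): α = 0.22·21 = 4.62, β = 21 − 4.62 = 16.38.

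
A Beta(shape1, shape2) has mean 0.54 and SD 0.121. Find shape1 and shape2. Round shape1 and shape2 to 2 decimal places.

shape1 = 8.62, shape2 = 7.34

Variance = 0.121² = 0.014641. The moment-matching identity shape1+shape2 = μ(1−μ)/Var − 1 gives
shape1+shape2 = 0.2484/0.014641 − 1 = 15.9661, so shape1 = μ·15.9661 = 8.62 and shape2 = (1−μ)·15.9661 = 7.34.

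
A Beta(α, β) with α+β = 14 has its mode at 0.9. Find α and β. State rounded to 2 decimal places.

Since the density peak of Beta(α,β) is at (α−1)/(α+β−2),
α = 1 + 0.9(14−2) = 11.80 and β = 14 − 11.80 = 2.20.

α = 11.80, β = 2.20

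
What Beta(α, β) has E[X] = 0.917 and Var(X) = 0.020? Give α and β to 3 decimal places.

α = 2.573, β = 0.233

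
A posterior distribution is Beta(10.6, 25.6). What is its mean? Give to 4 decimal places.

E[X] = α/(α+β) = 10.6/36.2 = 0.2928.

0.2928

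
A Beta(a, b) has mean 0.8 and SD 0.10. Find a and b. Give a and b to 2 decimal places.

σ² = 0.10² = 0.0100.
With s = a+b, Var = μ(1−μ)/(s+1), so s+1 = (0.8×0.2)/0.0100 = 16.0000 and s = 15.0000.
a = μs = 12.00, b = (1−μ)s = 3.00.

a = 12.00, b = 3.00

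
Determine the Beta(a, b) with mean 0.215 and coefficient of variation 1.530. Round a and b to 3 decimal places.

a = 0.120, b = 0.439

Var = (CV·μ)² = (1.530×0.215)² = 0.108208.
a+b = μ(1−μ)/Var − 1 = 0.168775/0.108208 − 1 = 0.5597.
Thus a = 0.215·0.5597 = 0.120 and b = 0.785·0.5597 = 0.439.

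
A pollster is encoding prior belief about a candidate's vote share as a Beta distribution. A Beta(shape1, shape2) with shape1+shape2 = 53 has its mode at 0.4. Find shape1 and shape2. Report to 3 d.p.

shape1 = 21.400, shape2 = 31.600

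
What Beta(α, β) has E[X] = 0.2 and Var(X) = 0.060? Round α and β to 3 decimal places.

α = 0.333, β = 1.333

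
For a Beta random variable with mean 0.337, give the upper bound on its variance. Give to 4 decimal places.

0.2234

Var = μ(1−μ)/(α+β+1), which approaches μ(1−μ) as α+β → 0.
So the supremum is μ(1−μ) = 0.337×0.663 = 0.2234.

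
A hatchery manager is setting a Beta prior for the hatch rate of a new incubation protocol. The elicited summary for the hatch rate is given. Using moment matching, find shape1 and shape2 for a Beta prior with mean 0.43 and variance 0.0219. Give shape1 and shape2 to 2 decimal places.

shape1 = 4.38, shape2 = 5.81

Write ν = shape1+shape2; then shape1 = μν and Var = μ(1−μ)/(ν+1).
ν = μ(1−μ)/Var − 1 = 0.2451/0.0219 − 1 = 10.1918.
shape1 = 0.43·10.1918 = 4.38, shape2 = 0.57·10.1918 = 5.81.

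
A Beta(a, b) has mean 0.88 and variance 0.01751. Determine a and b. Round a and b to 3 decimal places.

a = 4.427, b = 0.604

Let s = a+b. The Beta variance is μ(1−μ)/(s+1).
So s+1 = μ(1−μ)/σ² = (0.88×0.12)/0.01751 = 0.1056/0.01751 = 6.0308, giving s = 5.0308.
Then a = μs = 0.88×5.0308 = 4.427 and b = (1−μ)s = 0.12×5.0308 = 0.604.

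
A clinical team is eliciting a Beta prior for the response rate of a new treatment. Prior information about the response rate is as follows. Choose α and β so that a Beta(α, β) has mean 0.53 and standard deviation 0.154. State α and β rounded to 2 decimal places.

α = 5.04, β = 4.47

σ² = 0.154² = 0.023716.
With s = α+β, Var = μ(1−μ)/(s+1), so s+1 = (0.53×0.47)/0.023716 = 10.5035 and s = 9.5035.
α = μs = 5.04, β = (1−μ)s = 4.47.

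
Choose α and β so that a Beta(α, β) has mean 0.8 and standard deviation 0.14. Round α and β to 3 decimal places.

α = 5.731, β = 1.433

σ² = 0.14² = 0.0196.
With s = α+β, Var = μ(1−μ)/(s+1), so s+1 = (0.8×0.2)/0.0196 = 8.1633 and s = 7.1633.
α = μs = 5.731, β = (1−μ)s = 1.433.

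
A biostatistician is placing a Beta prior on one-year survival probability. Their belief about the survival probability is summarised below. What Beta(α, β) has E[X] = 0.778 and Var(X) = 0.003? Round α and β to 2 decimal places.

Let s = α+β. The Beta variance is μ(1−μ)/(s+1).
So s+1 = μ(1−μ)/σ² = (0.778×0.222)/0.003 = 0.172716/0.003 = 57.5720, giving s = 56.5720.
Then α = μs = 0.778×56.5720 = 44.01 and β = (1−μ)s = 0.222×56.5720 = 12.56.

α = 44.01, β = 12.56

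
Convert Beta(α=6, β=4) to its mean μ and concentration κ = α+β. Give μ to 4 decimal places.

μ = 0.6000, κ = 10

κ = α+β = 6+4 = 10; μ = α/κ = 6/10 = 0.6000.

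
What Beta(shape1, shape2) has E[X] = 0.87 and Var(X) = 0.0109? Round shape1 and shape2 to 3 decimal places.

shape1 = 8.157, shape2 = 1.219

Write ν = shape1+shape2; then shape1 = μν and Var = μ(1−μ)/(ν+1).
ν = μ(1−μ)/Var − 1 = 0.1131/0.0109 − 1 = 9.3761.
shape1 = 0.87·9.3761 = 8.157, shape2 = 0.13·9.3761 = 1.219.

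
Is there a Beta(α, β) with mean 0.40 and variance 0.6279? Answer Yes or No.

No

For any Beta, Var(X) < E[X]·(1−E[X]).
Here μ(1−μ) = 0.40×0.60 = 0.2400, and 0.6279 ≥ 0.2400.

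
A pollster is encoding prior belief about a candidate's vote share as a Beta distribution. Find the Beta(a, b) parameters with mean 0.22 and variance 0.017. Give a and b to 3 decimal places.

Write ν = a+b; then a = μν and Var = μ(1−μ)/(ν+1).
ν = μ(1−μ)/Var − 1 = 0.1716/0.017 − 1 = 9.0941.
a = 0.22·9.0941 = 2.001, b = 0.78·9.0941 = 7.093.

a = 2.001, b = 7.093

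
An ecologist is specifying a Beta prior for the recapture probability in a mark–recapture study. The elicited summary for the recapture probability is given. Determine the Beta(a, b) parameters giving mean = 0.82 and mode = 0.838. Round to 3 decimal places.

a = 30.796, b = 6.760

With s = a+b: μ = a/s and mode = (a−1)/(s−2). Eliminating a = μs,
μs − 1 = m(s−2) ⇒ s(μ−m) = 1−2m ⇒ s = -0.676/-0.018 = 37.5556.
So a = μs = 30.796, b = (1−μ)s = 6.760.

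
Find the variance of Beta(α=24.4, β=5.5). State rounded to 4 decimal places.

0.0049

α+β = 29.9 and αβ = 134.20, so Var = αβ/[(α+β)²(α+β+1)] = 134.20/27624.909 = 0.0049.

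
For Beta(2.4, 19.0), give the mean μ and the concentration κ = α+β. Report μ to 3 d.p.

μ = 0.112, κ = 21.4

κ = α+β = 2.4+19.0 = 21.4; μ = α/κ = 2.4/21.4 = 0.112.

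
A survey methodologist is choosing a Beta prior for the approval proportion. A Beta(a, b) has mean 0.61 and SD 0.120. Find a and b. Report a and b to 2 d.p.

σ² = 0.120² = 0.014400.
With s = a+b, Var = μ(1−μ)/(s+1), so s+1 = (0.61×0.39)/0.014400 = 16.5208 and s = 15.5208.
a = μs = 9.47, b = (1−μ)s = 6.05.

a = 9.47, b = 6.05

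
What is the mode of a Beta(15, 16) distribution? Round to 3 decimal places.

0.483

The density x^(α−1)(1−x)^(β−1) is maximised at (α−1)/(α+β−2) = 14/29 = 0.483.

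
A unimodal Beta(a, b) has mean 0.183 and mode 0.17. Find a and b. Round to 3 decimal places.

Let s = a+b. Mean gives a = μs = 0.183s; mode gives (a−1)/(s−2) = 0.17.
Substituting: 0.183s − 1 = 0.17(s−2) = 0.17s − 0.34, so 0.013s = 0.66 and s = 50.7692.
Then a = 0.183×50.7692 = 9.291 and b = s−a = 41.478.

a = 9.291, b = 41.478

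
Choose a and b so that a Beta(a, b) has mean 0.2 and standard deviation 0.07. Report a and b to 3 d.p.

a = 6.331, b = 25.322

σ² = 0.07² = 0.0049.
With s = a+b, Var = μ(1−μ)/(s+1), so s+1 = (0.2×0.8)/0.0049 = 32.6531 and s = 31.6531.
a = μs = 6.331, b = (1−μ)s = 25.322.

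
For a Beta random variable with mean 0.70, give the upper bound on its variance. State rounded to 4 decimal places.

For fixed mean μ the Beta variance is μ(1−μ)/(α+β+1), increasing as α+β decreases.
Its least upper bound (not attained) is μ(1−μ) = 0.70·0.30 = 0.2100.

0.2100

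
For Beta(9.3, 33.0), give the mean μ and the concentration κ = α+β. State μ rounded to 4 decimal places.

μ = 0.2199, κ = 42.3

κ = α+β = 9.3+33.0 = 42.3; μ = α/κ = 9.3/42.3 = 0.2199.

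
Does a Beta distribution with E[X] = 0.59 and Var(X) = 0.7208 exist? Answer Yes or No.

No

For any Beta, Var(X) < E[X]·(1−E[X]).
Here μ(1−μ) = 0.59×0.41 = 0.2419, and 0.7208 ≥ 0.2419.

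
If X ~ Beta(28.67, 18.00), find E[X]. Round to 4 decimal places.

E[X] = α/(α+β) = 28.67/46.67 = 0.6143.

0.6143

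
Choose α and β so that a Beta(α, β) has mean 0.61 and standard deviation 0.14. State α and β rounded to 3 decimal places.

α = 6.794, β = 4.344

First σ² = 0.0196. Setting α = μn, β = (1−μ)n with n = α+β,
μ(1−μ)/(n+1) = 0.0196 ⇒ n+1 = 0.2379/0.0196 = 12.1378 ⇒ n = 11.1378.
Hence α = 0.61×11.1378 = 6.794, β = 0.39×11.1378 = 4.344.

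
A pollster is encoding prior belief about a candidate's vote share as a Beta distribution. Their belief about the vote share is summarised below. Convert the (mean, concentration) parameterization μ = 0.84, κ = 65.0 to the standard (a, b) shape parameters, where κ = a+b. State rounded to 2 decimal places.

a = μκ = 0.84×65.0 = 54.60 and b = (1−μ)κ = 0.16×65.0 = 10.40.

a = 54.60, b = 10.40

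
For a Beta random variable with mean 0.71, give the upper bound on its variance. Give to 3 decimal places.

For fixed mean μ the Beta variance is μ(1−μ)/(α+β+1), increasing as α+β decreases.
Its least upper bound (not attained) is μ(1−μ) = 0.71·0.29 = 0.206.

0.206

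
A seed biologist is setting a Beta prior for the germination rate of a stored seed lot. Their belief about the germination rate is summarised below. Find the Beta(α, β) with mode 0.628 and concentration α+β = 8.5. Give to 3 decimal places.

α = 5.082, β = 3.418

For α,β>1 the mode is (α−1)/(α+β−2), so α = mode·(κ−2)+1 = 0.628×6.5+1 = 5.082.
And β = (1−mode)·(κ−2)+1 = 0.372×6.5+1 = 3.418.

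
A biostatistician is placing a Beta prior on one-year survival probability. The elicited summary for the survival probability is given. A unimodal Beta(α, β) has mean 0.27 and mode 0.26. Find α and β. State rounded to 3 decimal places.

With s = α+β: μ = α/s and mode = (α−1)/(s−2). Eliminating α = μs,
μs − 1 = m(s−2) ⇒ s(μ−m) = 1−2m ⇒ s = 0.48/0.01 = 48.0000.
So α = μs = 12.960, β = (1−μ)s = 35.040.

α = 12.960, β = 35.040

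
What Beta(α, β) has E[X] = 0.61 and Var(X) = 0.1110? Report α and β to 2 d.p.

α = 0.70, β = 0.45

Write ν = α+β; then α = μν and Var = μ(1−μ)/(ν+1).
ν = μ(1−μ)/Var − 1 = 0.2379/0.1110 − 1 = 1.1432.
α = 0.61·1.1432 = 0.70, β = 0.39·1.1432 = 0.45.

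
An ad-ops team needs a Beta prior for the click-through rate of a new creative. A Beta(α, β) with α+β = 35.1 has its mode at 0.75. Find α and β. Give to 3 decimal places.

Mode = (α−1)/(κ−2) with κ = α+β, so α−1 = 0.75·33.1 = 24.825.
α = 25.825; β = κ − α = 9.275.

α = 25.825, β = 9.275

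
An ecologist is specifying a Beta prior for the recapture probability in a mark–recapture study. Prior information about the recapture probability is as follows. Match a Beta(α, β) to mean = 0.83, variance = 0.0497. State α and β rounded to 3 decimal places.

α = 1.526, β = 0.313

Let s = α+β. The Beta variance is μ(1−μ)/(s+1).
So s+1 = μ(1−μ)/σ² = (0.83×0.17)/0.0497 = 0.1411/0.0497 = 2.8390, giving s = 1.8390.
Then α = μs = 0.83×1.8390 = 1.526 and β = (1−μ)s = 0.17×1.8390 = 0.313.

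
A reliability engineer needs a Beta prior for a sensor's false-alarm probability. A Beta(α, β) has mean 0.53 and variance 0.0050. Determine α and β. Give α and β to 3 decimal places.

Let s = α+β. The Beta variance is μ(1−μ)/(s+1).
So s+1 = μ(1−μ)/σ² = (0.53×0.47)/0.0050 = 0.2491/0.0050 = 49.8200, giving s = 48.8200.
Then α = μs = 0.53×48.8200 = 25.875 and β = (1−μ)s = 0.47×48.8200 = 22.945.

α = 25.875, β = 22.945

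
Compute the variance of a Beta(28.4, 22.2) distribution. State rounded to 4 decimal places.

μ = 28.4/50.6 = 0.561265; Var = μ(1−μ)/(α+β+1) = 0.2462466/51.6 = 0.0048.

0.0048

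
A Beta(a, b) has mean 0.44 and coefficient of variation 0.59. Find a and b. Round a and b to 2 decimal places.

a = 1.17, b = 1.49

Var = (CV·μ)² = (0.59×0.44)² = 0.067392.
a+b = μ(1−μ)/Var − 1 = 0.2464/0.067392 − 1 = 2.6562.
Thus a = 0.44·2.6562 = 1.17 and b = 0.56·2.6562 = 1.49.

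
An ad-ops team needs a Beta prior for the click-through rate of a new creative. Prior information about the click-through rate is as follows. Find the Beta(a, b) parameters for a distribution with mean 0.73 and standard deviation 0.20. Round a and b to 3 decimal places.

a = 2.867, b = 1.060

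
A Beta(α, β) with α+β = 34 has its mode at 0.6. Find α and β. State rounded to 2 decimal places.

For α,β>1 the mode is (α−1)/(α+β−2), so α = mode·(κ−2)+1 = 0.6×32+1 = 20.20.
And β = (1−mode)·(κ−2)+1 = 0.4×32+1 = 13.80.

α = 20.20, β = 13.80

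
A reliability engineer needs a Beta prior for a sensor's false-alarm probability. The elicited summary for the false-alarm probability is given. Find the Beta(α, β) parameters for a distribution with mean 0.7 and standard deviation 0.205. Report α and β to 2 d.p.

α = 2.80, β = 1.20

Variance = 0.205² = 0.042025. The moment-matching identity α+β = μ(1−μ)/Var − 1 gives
α+β = 0.21/0.042025 − 1 = 3.9970, so α = μ·3.9970 = 2.80 and β = (1−μ)·3.9970 = 1.20.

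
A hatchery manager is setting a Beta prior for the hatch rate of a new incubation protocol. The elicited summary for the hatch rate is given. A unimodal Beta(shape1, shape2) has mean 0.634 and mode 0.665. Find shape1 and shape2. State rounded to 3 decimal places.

With s = shape1+shape2: μ = shape1/s and mode = (shape1−1)/(s−2). Eliminating shape1 = μs,
μs − 1 = m(s−2) ⇒ s(μ−m) = 1−2m ⇒ s = -0.330/-0.031 = 10.6452.
So shape1 = μs = 6.749, shape2 = (1−μ)s = 3.896.

shape1 = 6.749, shape2 = 3.896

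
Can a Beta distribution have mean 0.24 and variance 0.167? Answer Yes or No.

A Beta with mean μ has variance μ(1−μ)/(α+β+1) < μ(1−μ).
Here μ(1−μ) = 0.24×0.76 = 0.1824, and 0.167 < 0.1824.

Yes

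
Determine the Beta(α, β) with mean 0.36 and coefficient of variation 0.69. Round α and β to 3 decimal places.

σ = CV·μ = 0.69×0.36 = 0.24840, so σ² = 0.061703.
s+1 = μ(1−μ)/σ² = 0.2304/0.061703 = 3.7340, so s = α+β = 2.7340.
α = μs = 0.984, β = (1−μ)s = 1.750.

α = 0.984, β = 1.750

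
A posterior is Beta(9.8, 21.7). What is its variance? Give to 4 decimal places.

α+β = 31.5 and αβ = 212.66, so Var = αβ/[(α+β)²(α+β+1)] = 212.66/32248.125 = 0.0066.

0.0066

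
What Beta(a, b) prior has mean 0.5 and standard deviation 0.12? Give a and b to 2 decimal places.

Variance = 0.12² = 0.0144. The moment-matching identity a+b = μ(1−μ)/Var − 1 gives
a+b = 0.25/0.0144 − 1 = 16.3611, so a = μ·16.3611 = 8.18 and b = (1−μ)·16.3611 = 8.18.

a = 8.18, b = 8.18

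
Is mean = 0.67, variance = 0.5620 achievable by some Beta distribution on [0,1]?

No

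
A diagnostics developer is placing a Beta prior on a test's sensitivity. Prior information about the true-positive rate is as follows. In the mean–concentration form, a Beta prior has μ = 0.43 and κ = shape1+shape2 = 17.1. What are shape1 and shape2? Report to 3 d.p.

Split κ in proportion μ : (1−μ): shape1 = 0.43·17.1 = 7.353, shape2 = 17.1 − 7.353 = 9.747.

shape1 = 7.353, shape2 = 9.747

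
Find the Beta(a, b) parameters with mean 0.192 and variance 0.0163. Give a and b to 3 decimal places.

a = 1.635, b = 6.882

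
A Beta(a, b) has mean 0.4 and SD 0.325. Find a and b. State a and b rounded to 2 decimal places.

a = 0.51, b = 0.76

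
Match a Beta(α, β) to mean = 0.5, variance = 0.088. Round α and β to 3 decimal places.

α = 0.920, β = 0.920

Let s = α+β. The Beta variance is μ(1−μ)/(s+1).
So s+1 = μ(1−μ)/σ² = (0.5×0.5)/0.088 = 0.25/0.088 = 2.8409, giving s = 1.8409.
Then α = μs = 0.5×1.8409 = 0.920 and β = (1−μ)s = 0.5×1.8409 = 0.920.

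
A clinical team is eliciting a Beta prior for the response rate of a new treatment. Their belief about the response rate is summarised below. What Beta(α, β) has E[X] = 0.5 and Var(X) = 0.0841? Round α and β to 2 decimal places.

α = 0.99, β = 0.99

Let s = α+β. The Beta variance is μ(1−μ)/(s+1).
So s+1 = μ(1−μ)/σ² = (0.5×0.5)/0.0841 = 0.25/0.0841 = 2.9727, giving s = 1.9727.
Then α = μs = 0.5×1.9727 = 0.99 and β = (1−μ)s = 0.5×1.9727 = 0.99.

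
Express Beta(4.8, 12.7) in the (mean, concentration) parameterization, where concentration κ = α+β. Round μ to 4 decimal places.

μ = 0.2743, κ = 17.5

κ = α+β = 4.8+12.7 = 17.5; μ = α/κ = 4.8/17.5 = 0.2743.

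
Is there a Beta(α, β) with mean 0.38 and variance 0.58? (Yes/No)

No

For any Beta, Var(X) < E[X]·(1−E[X]).
Here μ(1−μ) = 0.38×0.62 = 0.2356, and 0.58 ≥ 0.2356.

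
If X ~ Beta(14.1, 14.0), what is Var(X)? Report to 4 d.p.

0.0086

μ = 14.1/28.1 = 0.501779; Var = μ(1−μ)/(α+β+1) = 0.2499968/29.1 = 0.0086.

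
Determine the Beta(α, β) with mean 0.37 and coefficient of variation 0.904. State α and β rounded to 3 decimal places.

α = 0.401, β = 0.683

σ = CV·μ = 0.904×0.37 = 0.33448, so σ² = 0.111877.
s+1 = μ(1−μ)/σ² = 0.2331/0.111877 = 2.0835, so s = α+β = 1.0835.
α = μs = 0.401, β = (1−μ)s = 0.683.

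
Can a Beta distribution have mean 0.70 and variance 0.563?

No

The Beta variance bound is σ² < μ(1−μ).
Here μ(1−μ) = 0.70×0.30 = 0.2100, and 0.563 ≥ 0.2100.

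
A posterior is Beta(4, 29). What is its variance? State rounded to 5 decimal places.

Var = αβ/[(α+β)²(α+β+1)] = (4×29)/(33²×34) = 116/37026 = 0.00313.

0.00313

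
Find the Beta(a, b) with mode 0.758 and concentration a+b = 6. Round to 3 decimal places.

Since the density peak of Beta(a,b) is at (a−1)/(a+b−2),
a = 1 + 0.758(6−2) = 4.032 and b = 6 − 4.032 = 1.968.

a = 4.032, b = 1.968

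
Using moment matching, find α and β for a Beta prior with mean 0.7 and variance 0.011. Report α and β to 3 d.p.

Let s = α+β. The Beta variance is μ(1−μ)/(s+1).
So s+1 = μ(1−μ)/σ² = (0.7×0.3)/0.011 = 0.21/0.011 = 19.0909, giving s = 18.0909.
Then α = μs = 0.7×18.0909 = 12.664 and β = (1−μ)s = 0.3×18.0909 = 5.427.

α = 12.664, β = 5.427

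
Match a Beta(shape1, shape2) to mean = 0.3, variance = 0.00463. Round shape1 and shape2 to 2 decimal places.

shape1 = 13.31, shape2 = 31.05

By moment matching, shape1+shape2 = μ(1−μ)/σ² − 1 = (0.3·0.7)/0.00463 − 1 = 45.3564 − 1 = 44.3564.
Since shape1/(shape1+shape2) = μ, shape1 = 0.3·44.3564 = 13.31 and shape2 = 0.7·44.3564 = 31.05.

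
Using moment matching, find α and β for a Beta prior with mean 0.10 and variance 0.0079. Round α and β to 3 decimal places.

By moment matching, α+β = μ(1−μ)/σ² − 1 = (0.10·0.90)/0.0079 − 1 = 11.3924 − 1 = 10.3924.
Since α/(α+β) = μ, α = 0.10·10.3924 = 1.039 and β = 0.90·10.3924 = 9.353.

α = 1.039, β = 9.353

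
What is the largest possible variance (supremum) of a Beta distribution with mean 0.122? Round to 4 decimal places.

Var = μ(1−μ)/(α+β+1), which approaches μ(1−μ) as α+β → 0.
So the supremum is μ(1−μ) = 0.122×0.878 = 0.1071.

0.1071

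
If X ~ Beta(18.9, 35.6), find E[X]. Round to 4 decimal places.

The Beta mean is α/(α+β) = 18.9/(18.9+35.6) = 0.3468.

0.3468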